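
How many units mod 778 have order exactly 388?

φ(778) = φ(2)·φ(389) = 1·388 = 388 = 2^2 · 97.
(Z/778Z)^× is cyclic (|G| = 388); a cyclic group of order m has exactly φ(d) elements of each order d | m, and none otherwise.
388 = 2^2 · 97 divides 388, and φ(388) = 192.

192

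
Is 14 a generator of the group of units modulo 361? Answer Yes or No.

Yes

φ(361) = φ(19^2) = 19·(19−1) = 342 = 2 · 3^2 · 19.
An element g generates (Z/361Z)^× iff g^(342/q) ≢ 1 (mod 361) for each prime q ∈ {2, 3, 19}.
14^171 ≡ 360 (mod 361)  [q = 2: ≢ 1 ✓]
14^114 ≡ 292 (mod 361)  [q = 3: ≢ 1 ✓]
14^18 ≡ 305 (mod 361)  [q = 19: ≢ 1 ✓]
Every test exponent gives a nontrivial residue, hence 14 generates the full group.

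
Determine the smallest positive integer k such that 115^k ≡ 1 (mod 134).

66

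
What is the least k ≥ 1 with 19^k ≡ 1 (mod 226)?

112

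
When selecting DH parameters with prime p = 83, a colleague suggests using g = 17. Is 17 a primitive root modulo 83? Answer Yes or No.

φ(83) = 83 − 1 = 82 = 2 · 41.
17 is a primitive root mod 83 iff 17^(φ(83)/q) ≢ 1 for every prime q | φ(83), i.e. q ∈ {2, 41}.
17^41 ≡ 1 (mod 83)  [q = 2: ≡ 1 ✗]
17^2 ≡ 40 (mod 83)  [q = 41: ≢ 1 ✓]
17^41 ≡ 1 shows ord(17) | 41, strictly less than φ(83); not a primitive root.

No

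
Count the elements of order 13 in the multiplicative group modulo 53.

φ(53) = 53 − 1 = 52 = 2^2 · 13.
Since (Z/53Z)^× is cyclic of order 52, the number of elements of order d is φ(d) when d | 52 and 0 otherwise.
13 | 52, and φ(13) = 13 − 1 = 12.

12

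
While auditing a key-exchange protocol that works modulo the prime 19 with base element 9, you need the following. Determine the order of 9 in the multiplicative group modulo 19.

9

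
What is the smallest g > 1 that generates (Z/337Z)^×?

10

φ(337) = 337 − 1 = 336 = 2^4 · 3 · 7.
g is a primitive root iff g^(336/q) ≢ 1 (mod 337) for each prime q ∈ {2, 3, 7}.
g = 2: 2^168 ≡ 1 — hits 1, so not a primitive root.
g = 3: 3^168 ≡ 1 — hits 1, so not a primitive root.
g = 4: 4^168 ≡ 1 — hits 1, so not a primitive root.
g = 5: 5^168 ≡ 336; 5^112 ≡ 1 — hits 1, so not a primitive root.
g = 6: 6^168 ≡ 1 — hits 1, so not a primitive root.
g = 7: 7^168 ≡ 1 — hits 1, so not a primitive root.
g = 8: 8^168 ≡ 1 — hits 1, so not a primitive root.
g = 9: 9^168 ≡ 1 — hits 1, so not a primitive root.
g = 10: 10^168 ≡ 336; 10^112 ≡ 128; 10^48 ≡ 175 — none is 1, so 10 is a primitive root.
So 10 is the smallest generator of (Z/337Z)^×.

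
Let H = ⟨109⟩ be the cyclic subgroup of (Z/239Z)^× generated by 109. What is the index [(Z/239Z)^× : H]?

The order of 109 must divide φ(239) = 239 − 1 = 238 = 2 · 7 · 17.
Divisors of 238: 1, 2, 7, 14, 17, 34, 119, 238.
Compute 109^d (mod 239) for the divisors d until we hit 1:
109^1 ≡ 109 (mod 239)
109^2 ≡ 170 (mod 239)
109^7 ≡ 216 (mod 239)
109^14 ≡ 51 (mod 239)
109^17 ≡ 24 (mod 239)
109^34 ≡ 98 (mod 239)
109^119 ≡ 1 (mod 239) ✓
Thus |⟨109⟩| = ord(109) = 119.
Index = |(Z/239Z)^×| / |⟨109⟩| = 238 / 119 = 2.

2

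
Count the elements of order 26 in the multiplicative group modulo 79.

12

φ(79) = 79 − 1 = 78 = 2 · 3 · 13.
Since (Z/79Z)^× is cyclic of order 78, the number of elements of order d is φ(d) when d | 78 and 0 otherwise.
26 = 2 · 13 divides 78, and φ(26) = 12.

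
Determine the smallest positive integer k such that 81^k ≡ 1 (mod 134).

11

Since 81 ∈ (Z/134Z)^×, its order divides φ(134) = φ(2)·φ(67) = 1·66 = 66 = 2 · 3 · 11.
Divisors of 66: 1, 2, 3, 6, 11, 22, 33, 66.
Evaluate successive powers at the divisors of 66:
81^1 ≡ 81
81^2 ≡ 129
81^3 ≡ 131
81^6 ≡ 9
81^11 ≡ 1
Hence ord(81) = 11.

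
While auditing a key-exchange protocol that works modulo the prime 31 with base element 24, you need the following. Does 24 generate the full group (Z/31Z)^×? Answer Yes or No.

Yes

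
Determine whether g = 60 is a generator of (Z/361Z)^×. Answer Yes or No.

φ(361) = φ(19^2) = 19·(19−1) = 342 = 2 · 3^2 · 19.
60 is a primitive root mod 361 iff 60^(φ(361)/q) ≢ 1 for every prime q | φ(361), i.e. q ∈ {2, 3, 19}.
60^171 ≡ 360 (mod 361)  [q = 2: ≢ 1 ✓]
60^114 ≡ 292 (mod 361)  [q = 3: ≢ 1 ✓]
60^18 ≡ 324 (mod 361)  [q = 19: ≢ 1 ✓]
All checks pass, so 60 has order 342 and is a primitive root modulo 361.

Yes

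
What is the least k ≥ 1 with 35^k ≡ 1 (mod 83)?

The order of 35 must divide φ(83) = 83 − 1 = 82 = 2 · 41.
Divisors of 82: 1, 2, 41, 82.
Test each divisor d:
35^1 ≡ 35 (mod 83)
35^2 ≡ 63 (mod 83)
35^41 ≡ 82 (mod 83)
35^82 ≡ 1 (mod 83) ✓
So ord_83(35) = 82.

82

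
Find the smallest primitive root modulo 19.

φ(19) = 19 − 1 = 18 = 2 · 3^2.
Test candidates g = 2, 3, … against the prime factors q ∈ {2, 3} of φ(19): g is a generator iff g^(18/q) ≢ 1 for every such q.
g = 2: 2^9 ≡ 18; 2^6 ≡ 7 — none is 1, so 2 is a primitive root.
The smallest primitive root modulo 19 is 2.

2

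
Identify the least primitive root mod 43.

φ(43) = 43 − 1 = 42 = 2 · 3 · 7.
Test candidates g = 2, 3, … against the prime factors q ∈ {2, 3, 7} of φ(43): g is a generator iff g^(42/q) ≢ 1 for every such q.
g = 2: 2^21 ≡ 42; 2^14 ≡ 1 — hits 1, so not a primitive root.
g = 3: 3^21 ≡ 42; 3^14 ≡ 36; 3^6 ≡ 41 — none is 1, so 3 is a primitive root.
Hence the least primitive root of 43 is 3.

3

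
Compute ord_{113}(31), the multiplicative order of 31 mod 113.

56

ord(31) | φ(113) = 113 − 1 = 112 = 2^4 · 7.
Divisors of 112: 1, 2, 4, 7, 8, 14, 16, 28, 56, 112.
Test each divisor d:
31^1 ≡ 31 (mod 113)
31^2 ≡ 57 (mod 113)
31^4 ≡ 85 (mod 113)
31^7 ≡ 18 (mod 113)
31^8 ≡ 106 (mod 113)
31^14 ≡ 98 (mod 113)
31^16 ≡ 49 (mod 113)
31^28 ≡ 112 (mod 113)
31^56 ≡ 1 (mod 113) ✓
Therefore the multiplicative order of 31 modulo 113 is 56.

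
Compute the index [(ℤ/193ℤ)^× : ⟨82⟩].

1

Since 82 ∈ (Z/193Z)^×, its order divides φ(193) = 193 − 1 = 192 = 2^6 · 3.
Divisors of 192: 1, 2, 3, 4, 6, 8, 12, 16, 24, 32, 48, 64, 96, 192.
Check 82^d mod 193 for each divisor in increasing order:
82^1 ≡ 82 (mod 193)
82^2 ≡ 162 (mod 193)
82^3 ≡ 160 (mod 193)
82^4 ≡ 189 (mod 193)
82^6 ≡ 124 (mod 193)
82^8 ≡ 16 (mod 193)
82^12 ≡ 129 (mod 193)
82^16 ≡ 63 (mod 193)
82^24 ≡ 43 (mod 193)
82^32 ≡ 109 (mod 193)
82^48 ≡ 112 (mod 193)
82^64 ≡ 108 (mod 193)
82^96 ≡ 192 (mod 193)
82^192 ≡ 1 (mod 193) ✓
The order of 82 is 192, so the subgroup it generates has 192 elements.
The index is φ(193) / ord(82) = 192 / 192 = 1.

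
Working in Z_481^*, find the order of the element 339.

Since 339 ∈ (Z/481Z)^×, its order divides φ(481) = φ(13·37) = (13−1)·(37−1) = 12·36 = 432 = 2^4 · 3^3.
Divisors of 432: 1, 2, 3, 4, 6, 8, 9, 12, 16, 18, 24, 27, 36, 48, 54, 72, 108, 144, 216, 432.
Test each divisor d:
339^1 ≡ 339
339^2 ≡ 443
339^3 ≡ 105
339^4 ≡ 1
The smallest such exponent is 4, so the order of 339 is 4.

4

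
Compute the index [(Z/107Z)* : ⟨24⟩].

1

By Lagrange's theorem, ord_107(24) divides φ(107) = 107 − 1 = 106 = 2 · 53.
Divisors of 106: 1, 2, 53, 106.
Compute 24^d (mod 107) for the divisors d until we hit 1:
24^1 ≡ 24
24^2 ≡ 41
24^53 ≡ 106
24^106 ≡ 1
Thus |⟨24⟩| = ord(24) = 106.
[(Z/107Z)^× : ⟨24⟩] = 106/106 = 1.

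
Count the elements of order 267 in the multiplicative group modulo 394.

0

φ(394) = φ(2)·φ(197) = 1·196 = 196 = 2^2 · 7^2.
(Z/394Z)^× is cyclic (|G| = 196); a cyclic group of order m has exactly φ(d) elements of each order d | m, and none otherwise.
Since 267 ∤ 196, the count is 0.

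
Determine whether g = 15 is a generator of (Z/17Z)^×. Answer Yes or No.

φ(17) = 17 − 1 = 16 = 2^4.
It suffices to check that the order of 15 is not a proper divisor of 16: compute 15^(16/q) for q ∈ {2}.
15^8 ≡ 1 (mod 17)  [q = 2: ≡ 1 ✗]
Since 15^8 ≡ 1, the order of 15 divides 8 < 16, so 15 is not a primitive root.

No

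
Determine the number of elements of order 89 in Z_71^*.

φ(71) = 71 − 1 = 70 = 2 · 5 · 7.
(Z/71Z)^× is cyclic (|G| = 70); a cyclic group of order m has exactly φ(d) elements of each order d | m, and none otherwise.
Here 70 is not a multiple of 89, so there are no elements of order 89.

0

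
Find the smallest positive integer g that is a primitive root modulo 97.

φ(97) = 97 − 1 = 96 = 2^5 · 3.
g is a primitive root iff g^(96/q) ≢ 1 (mod 97) for each prime q ∈ {2, 3}.
g = 2: 2^48 ≡ 1 — hits 1, so not a primitive root.
g = 3: 3^48 ≡ 1 — hits 1, so not a primitive root.
g = 4: 4^48 ≡ 1 — hits 1, so not a primitive root.
g = 5: 5^48 ≡ 96; 5^32 ≡ 35 — none is 1, so 5 is a primitive root.
The smallest primitive root modulo 97 is 5.

5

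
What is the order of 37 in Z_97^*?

96

ord(37) | φ(97) = 97 − 1 = 96 = 2^5 · 3.
Divisors of 96: 1, 2, 3, 4, 6, 8, 12, 16, 24, 32, 48, 96.
Check 37^d mod 97 for each divisor in increasing order:
37^1 ≡ 37 (mod 97)
37^2 ≡ 11 (mod 97)
37^3 ≡ 19 (mod 97)
37^4 ≡ 24 (mod 97)
37^6 ≡ 70 (mod 97)
37^8 ≡ 91 (mod 97)
37^12 ≡ 50 (mod 97)
37^16 ≡ 36 (mod 97)
37^24 ≡ 75 (mod 97)
37^32 ≡ 35 (mod 97)
37^48 ≡ 96 (mod 97)
37^96 ≡ 1 (mod 97) ✓
The smallest such exponent is 96, so the order of 37 is 96.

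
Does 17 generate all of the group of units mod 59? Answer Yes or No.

φ(59) = 59 − 1 = 58 = 2 · 29.
It suffices to check that the order of 17 is not a proper divisor of 58: compute 17^(58/q) for q ∈ {2, 29}.
17^29 ≡ 1 (mod 59)  [q = 2: ≡ 1 ✗]
17^2 ≡ 53 (mod 59)  [q = 29: ≢ 1 ✓]
The check at q = 2 fails, so 17 generates a proper subgroup.

No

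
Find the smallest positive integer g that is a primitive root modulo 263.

5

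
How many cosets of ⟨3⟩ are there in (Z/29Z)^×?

1

ord(3) | φ(29) = 29 − 1 = 28 = 2^2 · 7.
Divisors of 28: 1, 2, 4, 7, 14, 28.
Test each divisor d:
3^1 ≡ 3 (mod 29)
3^2 ≡ 9 (mod 29)
3^4 ≡ 23 (mod 29)
3^7 ≡ 12 (mod 29)
3^14 ≡ 28 (mod 29)
3^28 ≡ 1 (mod 29) ✓
So ord_29(3) = 28, hence |⟨3⟩| = 28.
Index = |(Z/29Z)^×| / |⟨3⟩| = 28 / 28 = 1.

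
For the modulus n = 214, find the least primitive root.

φ(214) = φ(2)·φ(107) = 1·106 = 106 = 2 · 53.
Test candidates g = 2, 3, … against the prime factors q ∈ {2, 53} of φ(214): g is a generator iff g^(106/q) ≢ 1 for every such q.
g = 2: gcd(2, 214) = 2 > 1, not a unit — skip.
g = 3: 3^53 ≡ 1 — hits 1, so not a primitive root.
g = 4: gcd(4, 214) = 2 > 1, not a unit — skip.
g = 5: 5^53 ≡ 213; 5^2 ≡ 25 — none is 1, so 5 is a primitive root.
Hence the least primitive root of 214 is 5.

5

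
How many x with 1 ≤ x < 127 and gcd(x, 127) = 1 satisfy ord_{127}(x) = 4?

0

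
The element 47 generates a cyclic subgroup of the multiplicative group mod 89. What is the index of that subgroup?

ord(47) | φ(89) = 89 − 1 = 88 = 2^3 · 11.
Divisors of 88: 1, 2, 4, 8, 11, 22, 44, 88.
Check 47^d mod 89 for each divisor in increasing order:
47^1 ≡ 47 (mod 89)
47^2 ≡ 73 (mod 89)
47^4 ≡ 78 (mod 89)
47^8 ≡ 32 (mod 89)
47^11 ≡ 55 (mod 89)
47^22 ≡ 88 (mod 89)
47^44 ≡ 1 (mod 89) ✓
Thus |⟨47⟩| = ord(47) = 44.
The index is φ(89) / ord(47) = 88 / 44 = 2.

2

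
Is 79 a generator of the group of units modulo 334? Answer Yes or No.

φ(334) = φ(2)·φ(167) = 1·166 = 166 = 2 · 83.
An element g generates (Z/334Z)^× iff g^(166/q) ≢ 1 (mod 334) for each prime q ∈ {2, 83}.
79^83 ≡ 333 (mod 334)  [q = 2: ≢ 1 ✓]
79^2 ≡ 229 (mod 334)  [q = 83: ≢ 1 ✓]
All checks pass, so 79 has order 166 and is a primitive root modulo 334.

Yes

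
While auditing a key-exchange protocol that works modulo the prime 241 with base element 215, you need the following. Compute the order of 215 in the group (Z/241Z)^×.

80

The order of 215 must divide φ(241) = 241 − 1 = 240 = 2^4 · 3 · 5.
Divisors of 240: 1, 2, 3, 4, 5, 6, 8, 10, 12, 15, 16, 20, 24, 30, 40, 48, 60, 80, 120, 240.
Compute 215^d (mod 241) for the divisors d until we hit 1:
215^1 ≡ 215 (mod 241)
215^2 ≡ 194 (mod 241)
215^3 ≡ 17 (mod 241)
215^4 ≡ 40 (mod 241)
215^5 ≡ 165 (mod 241)
215^6 ≡ 48 (mod 241)
215^8 ≡ 154 (mod 241)
215^10 ≡ 233 (mod 241)
215^12 ≡ 135 (mod 241)
215^15 ≡ 126 (mod 241)
215^16 ≡ 98 (mod 241)
215^20 ≡ 64 (mod 241)
215^24 ≡ 150 (mod 241)
215^30 ≡ 211 (mod 241)
215^40 ≡ 240 (mod 241)
215^48 ≡ 87 (mod 241)
215^60 ≡ 177 (mod 241)
215^80 ≡ 1 (mod 241) ✓
Hence ord(215) = 80.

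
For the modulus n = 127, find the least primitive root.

3

φ(127) = 127 − 1 = 126 = 2 · 3^2 · 7.
g is a primitive root iff g^(126/q) ≢ 1 (mod 127) for each prime q ∈ {2, 3, 7}.
g = 2: 2^63 ≡ 1 — hits 1, so not a primitive root.
g = 3: 3^63 ≡ 126; 3^42 ≡ 107; 3^18 ≡ 4 — none is 1, so 3 is a primitive root.
Hence the least primitive root of 127 is 3.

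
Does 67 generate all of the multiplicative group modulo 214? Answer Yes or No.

Yes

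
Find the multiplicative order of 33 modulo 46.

22

The order of 33 must divide φ(46) = φ(2)·φ(23) = 1·22 = 22 = 2 · 11.
Divisors of 22: 1, 2, 11, 22.
Test each divisor d:
33^1 ≡ 33 (mod 46)
33^2 ≡ 31 (mod 46)
33^11 ≡ 45 (mod 46)
33^22 ≡ 1 (mod 46) ✓
Therefore the multiplicative order of 33 modulo 46 is 22.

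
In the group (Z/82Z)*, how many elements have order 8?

φ(82) = φ(2)·φ(41) = 1·40 = 40 = 2^3 · 5.
(Z/82Z)^× is cyclic (|G| = 40); a cyclic group of order m has exactly φ(d) elements of each order d | m, and none otherwise.
8 = 2^3 divides 40, and φ(8) = 4.

4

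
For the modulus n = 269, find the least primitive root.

φ(269) = 269 − 1 = 268 = 2^2 · 67.
Test candidates g = 2, 3, … against the prime factors q ∈ {2, 67} of φ(269): g is a generator iff g^(268/q) ≢ 1 for every such q.
g = 2: 2^134 ≡ 268; 2^4 ≡ 16 — none is 1, so 2 is a primitive root.
So 2 is the smallest generator of (Z/269Z)^×.

2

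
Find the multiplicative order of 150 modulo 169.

12

By Lagrange's theorem, ord_169(150) divides φ(169) = φ(13^2) = 13·(13−1) = 156 = 2^2 · 3 · 13.
Divisors of 156: 1, 2, 3, 4, 6, 12, 13, 26, 39, 52, 78, 156.
Test each divisor d:
150^1 ≡ 150 (mod 169)
150^2 ≡ 23 (mod 169)
150^3 ≡ 70 (mod 169)
150^4 ≡ 22 (mod 169)
150^6 ≡ 168 (mod 169)
150^12 ≡ 1 (mod 169) ✓
The smallest such exponent is 12, so the order of 150 is 12.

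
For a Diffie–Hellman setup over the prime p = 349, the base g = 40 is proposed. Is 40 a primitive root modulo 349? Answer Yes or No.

Yes

φ(349) = 349 − 1 = 348 = 2^2 · 3 · 29.
40 is a primitive root mod 349 iff 40^(φ(349)/q) ≢ 1 for every prime q | φ(349), i.e. q ∈ {2, 3, 29}.
40^174 ≡ 348 (mod 349)  [q = 2: ≢ 1 ✓]
40^116 ≡ 122 (mod 349)  [q = 3: ≢ 1 ✓]
40^12 ≡ 234 (mod 349)  [q = 29: ≢ 1 ✓]
None equal 1, so ord_349(40) = 348: 40 is a primitive root.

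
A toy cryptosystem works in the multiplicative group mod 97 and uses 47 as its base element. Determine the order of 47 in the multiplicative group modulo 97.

The order of 47 must divide φ(97) = 97 − 1 = 96 = 2^5 · 3.
Divisors of 96: 1, 2, 3, 4, 6, 8, 12, 16, 24, 32, 48, 96.
Compute 47^d (mod 97) for the divisors d until we hit 1:
47^1 ≡ 47 (mod 97)
47^2 ≡ 75 (mod 97)
47^3 ≡ 33 (mod 97)
47^4 ≡ 96 (mod 97)
47^6 ≡ 22 (mod 97)
47^8 ≡ 1 (mod 97) ✓
Therefore the multiplicative order of 47 modulo 97 is 8.

8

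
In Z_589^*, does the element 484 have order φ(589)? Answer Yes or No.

No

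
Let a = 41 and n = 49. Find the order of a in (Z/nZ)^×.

14

ord(41) | φ(49) = φ(7^2) = 7·(7−1) = 42 = 2 · 3 · 7.
Divisors of 42: 1, 2, 3, 6, 7, 14, 21, 42.
Test each divisor d:
41^1 ≡ 41 (mod 49)
41^2 ≡ 15 (mod 49)
41^3 ≡ 27 (mod 49)
41^6 ≡ 43 (mod 49)
41^7 ≡ 48 (mod 49)
41^14 ≡ 1 (mod 49) ✓
Therefore the multiplicative order of 41 modulo 49 is 14.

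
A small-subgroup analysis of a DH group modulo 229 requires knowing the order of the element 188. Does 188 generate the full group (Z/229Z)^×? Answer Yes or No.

φ(229) = 229 − 1 = 228 = 2^2 · 3 · 19.
It suffices to check that the order of 188 is not a proper divisor of 228: compute 188^(228/q) for q ∈ {2, 3, 19}.
188^114 ≡ 228 (mod 229)  [q = 2: ≢ 1 ✓]
188^76 ≡ 94 (mod 229)  [q = 3: ≢ 1 ✓]
188^12 ≡ 203 (mod 229)  [q = 19: ≢ 1 ✓]
All checks pass, so 188 has order 228 and is a primitive root modulo 229.

Yes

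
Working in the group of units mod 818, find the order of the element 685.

By Lagrange's theorem, ord_818(685) divides φ(818) = φ(2)·φ(409) = 1·408 = 408 = 2^3 · 3 · 17.
Divisors of 408: 1, 2, 3, 4, 6, 8, 12, 17, 24, 34, 51, 68, 102, 136, 204, 408.
Check 685^d mod 818 for each divisor in increasing order:
685^1 ≡ 685 (mod 818)
685^2 ≡ 511 (mod 818)
685^3 ≡ 749 (mod 818)
685^4 ≡ 179 (mod 818)
685^6 ≡ 671 (mod 818)
685^8 ≡ 139 (mod 818)
685^12 ≡ 341 (mod 818)
685^17 ≡ 463 (mod 818)
685^24 ≡ 125 (mod 818)
685^34 ≡ 53 (mod 818)
685^51 ≡ 817 (mod 818)
685^68 ≡ 355 (mod 818)
685^102 ≡ 1 (mod 818) ✓
So ord_818(685) = 102.

102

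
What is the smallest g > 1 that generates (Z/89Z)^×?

φ(89) = 89 − 1 = 88 = 2^3 · 11.
Test candidates g = 2, 3, … against the prime factors q ∈ {2, 11} of φ(89): g is a generator iff g^(88/q) ≢ 1 for every such q.
g = 2: 2^44 ≡ 1 — hits 1, so not a primitive root.
g = 3: 3^44 ≡ 88; 3^8 ≡ 64 — none is 1, so 3 is a primitive root.
So 3 is the smallest generator of (Z/89Z)^×.

3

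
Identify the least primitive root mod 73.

5

φ(73) = 73 − 1 = 72 = 2^3 · 3^2.
Test candidates g = 2, 3, … against the prime factors q ∈ {2, 3} of φ(73): g is a generator iff g^(72/q) ≢ 1 for every such q.
g = 2: 2^36 ≡ 1 — hits 1, so not a primitive root.
g = 3: 3^36 ≡ 1 — hits 1, so not a primitive root.
g = 4: 4^36 ≡ 1 — hits 1, so not a primitive root.
g = 5: 5^36 ≡ 72; 5^24 ≡ 8 — none is 1, so 5 is a primitive root.
So 5 is the smallest generator of (Z/73Z)^×.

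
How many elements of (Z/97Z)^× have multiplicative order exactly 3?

2

φ(97) = 97 − 1 = 96 = 2^5 · 3.
(Z/97Z)^× is cyclic (|G| = 96); a cyclic group of order m has exactly φ(d) elements of each order d | m, and none otherwise.
3 | 96, and φ(3) = 3 − 1 = 2.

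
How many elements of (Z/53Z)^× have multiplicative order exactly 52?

24

φ(53) = 53 − 1 = 52 = 2^2 · 13.
In a cyclic group of order 52, there are φ(d) elements of order d for each divisor d of 52, and zero for non-divisors.
52 = 2^2 · 13 divides 52, and φ(52) = 24.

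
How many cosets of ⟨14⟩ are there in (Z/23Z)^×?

ord(14) | φ(23) = 23 − 1 = 22 = 2 · 11.
Divisors of 22: 1, 2, 11, 22.
Check 14^d mod 23 for each divisor in increasing order:
14^1 ≡ 14
14^2 ≡ 12
14^11 ≡ 22
14^22 ≡ 1
The order of 14 is 22, so the subgroup it generates has 22 elements.
[(Z/23Z)^× : ⟨14⟩] = 22/22 = 1.

1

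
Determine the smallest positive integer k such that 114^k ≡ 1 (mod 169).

78

By Lagrange's theorem, ord_169(114) divides φ(169) = φ(13^2) = 13·(13−1) = 156 = 2^2 · 3 · 13.
Divisors of 156: 1, 2, 3, 4, 6, 12, 13, 26, 39, 52, 78, 156.
Test each divisor d:
114^1 ≡ 114 (mod 169)
114^2 ≡ 152 (mod 169)
114^3 ≡ 90 (mod 169)
114^4 ≡ 120 (mod 169)
114^6 ≡ 157 (mod 169)
114^12 ≡ 144 (mod 169)
114^13 ≡ 23 (mod 169)
114^26 ≡ 22 (mod 169)
114^39 ≡ 168 (mod 169)
114^52 ≡ 146 (mod 169)
114^78 ≡ 1 (mod 169) ✓
Hence ord(114) = 78.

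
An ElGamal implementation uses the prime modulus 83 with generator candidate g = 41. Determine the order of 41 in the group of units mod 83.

ord(41) | φ(83) = 83 − 1 = 82 = 2 · 41.
Divisors of 82: 1, 2, 41, 82.
Check 41^d mod 83 for each divisor in increasing order:
41^1 ≡ 41 (mod 83)
41^2 ≡ 21 (mod 83)
41^41 ≡ 1 (mod 83) ✓
The smallest such exponent is 41, so the order of 41 is 41.

41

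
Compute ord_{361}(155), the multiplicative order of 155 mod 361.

342

By Lagrange's theorem, ord_361(155) divides φ(361) = φ(19^2) = 19·(19−1) = 342 = 2 · 3^2 · 19.
Divisors of 342: 1, 2, 3, 6, 9, 18, 19, 38, 57, 114, 171, 342.
Compute 155^d (mod 361) for the divisors d until we hit 1:
155^1 ≡ 155 (mod 361)
155^2 ≡ 199 (mod 361)
155^3 ≡ 160 (mod 361)
155^6 ≡ 330 (mod 361)
155^9 ≡ 94 (mod 361)
155^18 ≡ 172 (mod 361)
155^19 ≡ 307 (mod 361)
155^38 ≡ 28 (mod 361)
155^57 ≡ 293 (mod 361)
155^114 ≡ 292 (mod 361)
155^171 ≡ 360 (mod 361)
155^342 ≡ 1 (mod 361) ✓
Therefore the multiplicative order of 155 modulo 361 is 342.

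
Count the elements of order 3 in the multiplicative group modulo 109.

φ(109) = 109 − 1 = 108 = 2^2 · 3^3.
(Z/109Z)^× is cyclic (|G| = 108); a cyclic group of order m has exactly φ(d) elements of each order d | m, and none otherwise.
3 | 108, and φ(3) = 3 − 1 = 2.

2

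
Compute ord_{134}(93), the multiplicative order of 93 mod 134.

Since 93 ∈ (Z/134Z)^×, its order divides φ(134) = φ(2)·φ(67) = 1·66 = 66 = 2 · 3 · 11.
Divisors of 66: 1, 2, 3, 6, 11, 22, 33, 66.
Test each divisor d:
93^1 ≡ 93 (mod 134)
93^2 ≡ 73 (mod 134)
93^3 ≡ 89 (mod 134)
93^6 ≡ 15 (mod 134)
93^11 ≡ 37 (mod 134)
93^22 ≡ 29 (mod 134)
93^33 ≡ 1 (mod 134) ✓
Hence ord(93) = 33.

33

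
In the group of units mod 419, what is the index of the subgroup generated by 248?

22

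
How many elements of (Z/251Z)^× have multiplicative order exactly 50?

φ(251) = 251 − 1 = 250 = 2 · 5^3.
In a cyclic group of order 250, there are φ(d) elements of order d for each divisor d of 250, and zero for non-divisors.
50 = 2 · 5^2 divides 250, and φ(50) = 20.

20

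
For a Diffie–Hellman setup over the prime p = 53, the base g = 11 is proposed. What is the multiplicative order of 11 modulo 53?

Since 11 ∈ (Z/53Z)^×, its order divides φ(53) = 53 − 1 = 52 = 2^2 · 13.
Divisors of 52: 1, 2, 4, 13, 26, 52.
Evaluate successive powers at the divisors of 52:
11^1 ≡ 11 (mod 53)
11^2 ≡ 15 (mod 53)
11^4 ≡ 13 (mod 53)
11^13 ≡ 52 (mod 53)
11^26 ≡ 1 (mod 53) ✓
Hence ord(11) = 26.

26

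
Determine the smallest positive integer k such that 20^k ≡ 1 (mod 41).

By Lagrange's theorem, ord_41(20) divides φ(41) = 41 − 1 = 40 = 2^3 · 5.
Divisors of 40: 1, 2, 4, 5, 8, 10, 20, 40.
Evaluate successive powers at the divisors of 40:
20^1 ≡ 20
20^2 ≡ 31
20^4 ≡ 18
20^5 ≡ 32
20^8 ≡ 37
20^10 ≡ 40
20^20 ≡ 1
So ord_41(20) = 20.

20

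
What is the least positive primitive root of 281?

φ(281) = 281 − 1 = 280 = 2^3 · 5 · 7.
g is a primitive root iff g^(280/q) ≢ 1 (mod 281) for each prime q ∈ {2, 5, 7}.
g = 2: 2^140 ≡ 1 — hits 1, so not a primitive root.
g = 3: 3^140 ≡ 280; 3^56 ≡ 86; 3^40 ≡ 249 — none is 1, so 3 is a primitive root.
Hence the least primitive root of 281 is 3.

3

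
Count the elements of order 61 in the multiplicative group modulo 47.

0

φ(47) = 47 − 1 = 46 = 2 · 23.
Since (Z/47Z)^× is cyclic of order 46, the number of elements of order d is φ(d) when d | 46 and 0 otherwise.
Since 61 ∤ 46, the count is 0.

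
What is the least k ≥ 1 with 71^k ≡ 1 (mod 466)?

29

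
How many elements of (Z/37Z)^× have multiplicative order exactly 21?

0

φ(37) = 37 − 1 = 36 = 2^2 · 3^2.
Since (Z/37Z)^× is cyclic of order 36, the number of elements of order d is φ(d) when d | 36 and 0 otherwise.
21 does not divide 36, so no element of (Z/37Z)^× has order 21.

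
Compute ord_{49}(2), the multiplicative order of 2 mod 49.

ord(2) | φ(49) = φ(7^2) = 7·(7−1) = 42 = 2 · 3 · 7.
Divisors of 42: 1, 2, 3, 6, 7, 14, 21, 42.
Test each divisor d:
2^1 ≡ 2
2^2 ≡ 4
2^3 ≡ 8
2^6 ≡ 15
2^7 ≡ 30
2^14 ≡ 18
2^21 ≡ 1
Hence ord(2) = 21.

21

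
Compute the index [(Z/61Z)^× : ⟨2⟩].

1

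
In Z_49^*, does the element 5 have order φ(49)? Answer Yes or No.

φ(49) = φ(7^2) = 7·(7−1) = 42 = 2 · 3 · 7.
5 is a primitive root mod 49 iff 5^(φ(49)/q) ≢ 1 for every prime q | φ(49), i.e. q ∈ {2, 3, 7}.
5^21 ≡ 48 (mod 49)  [q = 2: ≢ 1 ✓]
5^14 ≡ 18 (mod 49)  [q = 3: ≢ 1 ✓]
5^6 ≡ 43 (mod 49)  [q = 7: ≢ 1 ✓]
None equal 1, so ord_49(5) = 42: 5 is a primitive root.

Yes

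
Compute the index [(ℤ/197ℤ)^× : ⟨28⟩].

4

The order of 28 must divide φ(197) = 197 − 1 = 196 = 2^2 · 7^2.
Divisors of 196: 1, 2, 4, 7, 14, 28, 49, 98, 196.
Check 28^d mod 197 for each divisor in increasing order:
28^1 ≡ 28 (mod 197)
28^2 ≡ 193 (mod 197)
28^4 ≡ 16 (mod 197)
28^7 ≡ 178 (mod 197)
28^14 ≡ 164 (mod 197)
28^28 ≡ 104 (mod 197)
28^49 ≡ 1 (mod 197) ✓
So ord_197(28) = 49, hence |⟨28⟩| = 49.
Index = |(Z/197Z)^×| / |⟨28⟩| = 196 / 49 = 4.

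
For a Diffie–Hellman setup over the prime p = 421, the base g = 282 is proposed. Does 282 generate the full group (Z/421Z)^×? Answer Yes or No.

φ(421) = 421 − 1 = 420 = 2^2 · 3 · 5 · 7.
An element g generates (Z/421Z)^× iff g^(420/q) ≢ 1 (mod 421) for each prime q ∈ {2, 3, 5, 7}.
282^210 ≡ 1 (mod 421)  [q = 2: ≡ 1 ✗]
282^140 ≡ 1 (mod 421)  [q = 3: ≡ 1 ✗]
282^84 ≡ 354 (mod 421)  [q = 5: ≢ 1 ✓]
282^60 ≡ 152 (mod 421)  [q = 7: ≢ 1 ✓]
Since 282^210 ≡ 1, the order of 282 divides 210 < 420, so 282 is not a primitive root.

No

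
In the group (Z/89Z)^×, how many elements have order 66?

0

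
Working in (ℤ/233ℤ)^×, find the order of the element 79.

232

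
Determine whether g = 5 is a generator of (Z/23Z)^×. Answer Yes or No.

Yes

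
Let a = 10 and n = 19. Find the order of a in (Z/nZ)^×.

The order of 10 must divide φ(19) = 19 − 1 = 18 = 2 · 3^2.
Divisors of 18: 1, 2, 3, 6, 9, 18.
Compute 10^d (mod 19) for the divisors d until we hit 1:
10^1 ≡ 10
10^2 ≡ 5
10^3 ≡ 12
10^6 ≡ 11
10^9 ≡ 18
10^18 ≡ 1
So ord_19(10) = 18.

18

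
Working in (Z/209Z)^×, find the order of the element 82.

45

The order of 82 must divide φ(209) = φ(11·19) = (11−1)·(19−1) = 10·18 = 180 = 2^2 · 3^2 · 5.
Divisors of 180: 1, 2, 3, 4, 5, 6, 9, 10, 12, 15, 18, 20, 30, 36, 45, 60, 90, 180.
Compute 82^d (mod 209) for the divisors d until we hit 1:
82^1 ≡ 82 (mod 209)
82^2 ≡ 36 (mod 209)
82^3 ≡ 26 (mod 209)
82^4 ≡ 42 (mod 209)
82^5 ≡ 100 (mod 209)
82^6 ≡ 49 (mod 209)
82^9 ≡ 20 (mod 209)
82^10 ≡ 177 (mod 209)
82^12 ≡ 102 (mod 209)
82^15 ≡ 144 (mod 209)
82^18 ≡ 191 (mod 209)
82^20 ≡ 188 (mod 209)
82^30 ≡ 45 (mod 209)
82^36 ≡ 115 (mod 209)
82^45 ≡ 1 (mod 209) ✓
Therefore the multiplicative order of 82 modulo 209 is 45.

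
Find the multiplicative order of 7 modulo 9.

By Lagrange's theorem, ord_9(7) divides φ(9) = φ(3^2) = 3·(3−1) = 6 = 2 · 3.
Divisors of 6: 1, 2, 3, 6.
Evaluate successive powers at the divisors of 6:
7^1 ≡ 7 (mod 9)
7^2 ≡ 4 (mod 9)
7^3 ≡ 1 (mod 9) ✓
Hence ord(7) = 3.

3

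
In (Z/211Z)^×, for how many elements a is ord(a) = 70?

24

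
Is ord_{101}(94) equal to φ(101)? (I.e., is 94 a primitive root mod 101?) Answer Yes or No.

φ(101) = 101 − 1 = 100 = 2^2 · 5^2.
94 is a primitive root mod 101 iff 94^(φ(101)/q) ≢ 1 for every prime q | φ(101), i.e. q ∈ {2, 5}.
94^50 ≡ 100 (mod 101)  [q = 2: ≢ 1 ✓]
94^20 ≡ 84 (mod 101)  [q = 5: ≢ 1 ✓]
All checks pass, so 94 has order 100 and is a primitive root modulo 101.

Yes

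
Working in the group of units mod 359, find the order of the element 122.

358

ord(122) | φ(359) = 359 − 1 = 358 = 2 · 179.
Divisors of 358: 1, 2, 179, 358.
Test each divisor d:
122^1 ≡ 122 (mod 359)
122^2 ≡ 165 (mod 359)
122^179 ≡ 358 (mod 359)
122^358 ≡ 1 (mod 359) ✓
So ord_359(122) = 358.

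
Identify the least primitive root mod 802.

3

φ(802) = φ(2)·φ(401) = 1·400 = 400 = 2^4 · 5^2.
g is a primitive root iff g^(400/q) ≢ 1 (mod 802) for each prime q ∈ {2, 5}.
g = 2: gcd(2, 802) = 2 > 1, not a unit — skip.
g = 3: 3^200 ≡ 801; 3^80 ≡ 473 — none is 1, so 3 is a primitive root.
Hence the least primitive root of 802 is 3.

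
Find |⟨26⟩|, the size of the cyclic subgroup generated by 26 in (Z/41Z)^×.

40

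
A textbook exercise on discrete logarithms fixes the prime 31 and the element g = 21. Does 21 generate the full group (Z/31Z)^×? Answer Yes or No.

φ(31) = 31 − 1 = 30 = 2 · 3 · 5.
It suffices to check that the order of 21 is not a proper divisor of 30: compute 21^(30/q) for q ∈ {2, 3, 5}.
21^15 ≡ 30 (mod 31)  [q = 2: ≢ 1 ✓]
21^10 ≡ 5 (mod 31)  [q = 3: ≢ 1 ✓]
21^6 ≡ 2 (mod 31)  [q = 5: ≢ 1 ✓]
None equal 1, so ord_31(21) = 30: 21 is a primitive root.

Yes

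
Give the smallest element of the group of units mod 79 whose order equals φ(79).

φ(79) = 79 − 1 = 78 = 2 · 3 · 13.
g is a primitive root iff g^(78/q) ≢ 1 (mod 79) for each prime q ∈ {2, 3, 13}.
g = 2: 2^39 ≡ 1 — hits 1, so not a primitive root.
g = 3: 3^39 ≡ 78; 3^26 ≡ 23; 3^6 ≡ 18 — none is 1, so 3 is a primitive root.
The smallest primitive root modulo 79 is 3.

3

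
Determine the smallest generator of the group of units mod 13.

φ(13) = 13 − 1 = 12 = 2^2 · 3.
Test candidates g = 2, 3, … against the prime factors q ∈ {2, 3} of φ(13): g is a generator iff g^(12/q) ≢ 1 for every such q.
g = 2: 2^6 ≡ 12; 2^4 ≡ 3 — none is 1, so 2 is a primitive root.
Hence the least primitive root of 13 is 2.

2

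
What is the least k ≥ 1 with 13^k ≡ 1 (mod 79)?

39

ord(13) | φ(79) = 79 − 1 = 78 = 2 · 3 · 13.
Divisors of 78: 1, 2, 3, 6, 13, 26, 39, 78.
Evaluate successive powers at the divisors of 78:
13^1 ≡ 13 (mod 79)
13^2 ≡ 11 (mod 79)
13^3 ≡ 64 (mod 79)
13^6 ≡ 67 (mod 79)
13^13 ≡ 55 (mod 79)
13^26 ≡ 23 (mod 79)
13^39 ≡ 1 (mod 79) ✓
Therefore the multiplicative order of 13 modulo 79 is 39.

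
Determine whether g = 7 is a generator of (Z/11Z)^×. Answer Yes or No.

Yes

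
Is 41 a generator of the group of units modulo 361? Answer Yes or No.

φ(361) = φ(19^2) = 19·(19−1) = 342 = 2 · 3^2 · 19.
It suffices to check that the order of 41 is not a proper divisor of 342: compute 41^(342/q) for q ∈ {2, 3, 19}.
41^171 ≡ 360 (mod 361)  [q = 2: ≢ 1 ✓]
41^114 ≡ 292 (mod 361)  [q = 3: ≢ 1 ✓]
41^18 ≡ 210 (mod 361)  [q = 19: ≢ 1 ✓]
Every test exponent gives a nontrivial residue, hence 41 generates the full group.

Yes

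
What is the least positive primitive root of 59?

2

φ(59) = 59 − 1 = 58 = 2 · 29.
Test candidates g = 2, 3, … against the prime factors q ∈ {2, 29} of φ(59): g is a generator iff g^(58/q) ≢ 1 for every such q.
g = 2: 2^29 ≡ 58; 2^2 ≡ 4 — none is 1, so 2 is a primitive root.
The smallest primitive root modulo 59 is 2.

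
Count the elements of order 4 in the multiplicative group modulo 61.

φ(61) = 61 − 1 = 60 = 2^2 · 3 · 5.
(Z/61Z)^× is cyclic (|G| = 60); a cyclic group of order m has exactly φ(d) elements of each order d | m, and none otherwise.
4 = 2^2 divides 60, and φ(4) = 2.

2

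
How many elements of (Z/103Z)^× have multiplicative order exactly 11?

0

φ(103) = 103 − 1 = 102 = 2 · 3 · 17.
In a cyclic group of order 102, there are φ(d) elements of order d for each divisor d of 102, and zero for non-divisors.
Here 102 is not a multiple of 11, so there are no elements of order 11.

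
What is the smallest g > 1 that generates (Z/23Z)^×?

5

φ(23) = 23 − 1 = 22 = 2 · 11.
Test candidates g = 2, 3, … against the prime factors q ∈ {2, 11} of φ(23): g is a generator iff g^(22/q) ≢ 1 for every such q.
g = 2: 2^11 ≡ 1 — hits 1, so not a primitive root.
g = 3: 3^11 ≡ 1 — hits 1, so not a primitive root.
g = 4: 4^11 ≡ 1 — hits 1, so not a primitive root.
g = 5: 5^11 ≡ 22; 5^2 ≡ 2 — none is 1, so 5 is a primitive root.
Hence the least primitive root of 23 is 5.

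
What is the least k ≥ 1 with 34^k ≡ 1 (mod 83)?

The order of 34 must divide φ(83) = 83 − 1 = 82 = 2 · 41.
Divisors of 82: 1, 2, 41, 82.
Test each divisor d:
34^1 ≡ 34 (mod 83)
34^2 ≡ 77 (mod 83)
34^41 ≡ 82 (mod 83)
34^82 ≡ 1 (mod 83) ✓
Hence ord(34) = 82.

82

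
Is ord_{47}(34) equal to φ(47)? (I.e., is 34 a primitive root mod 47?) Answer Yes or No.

No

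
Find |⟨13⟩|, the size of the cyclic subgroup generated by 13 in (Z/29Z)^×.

The order of 13 must divide φ(29) = 29 − 1 = 28 = 2^2 · 7.
Divisors of 28: 1, 2, 4, 7, 14, 28.
Check 13^d mod 29 for each divisor in increasing order:
13^1 ≡ 13 (mod 29)
13^2 ≡ 24 (mod 29)
13^4 ≡ 25 (mod 29)
13^7 ≡ 28 (mod 29)
13^14 ≡ 1 (mod 29) ✓
The smallest such exponent is 14, so the order of 13 is 14.

14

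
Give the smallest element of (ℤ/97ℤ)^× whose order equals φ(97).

5

φ(97) = 97 − 1 = 96 = 2^5 · 3.
Test candidates g = 2, 3, … against the prime factors q ∈ {2, 3} of φ(97): g is a generator iff g^(96/q) ≢ 1 for every such q.
g = 2: 2^48 ≡ 1 — hits 1, so not a primitive root.
g = 3: 3^48 ≡ 1 — hits 1, so not a primitive root.
g = 4: 4^48 ≡ 1 — hits 1, so not a primitive root.
g = 5: 5^48 ≡ 96; 5^32 ≡ 35 — none is 1, so 5 is a primitive root.
So 5 is the smallest generator of (Z/97Z)^×.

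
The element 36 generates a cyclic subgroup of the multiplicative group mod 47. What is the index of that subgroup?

2

ord(36) | φ(47) = 47 − 1 = 46 = 2 · 23.
Divisors of 46: 1, 2, 23, 46.
Compute 36^d (mod 47) for the divisors d until we hit 1:
36^1 ≡ 36 (mod 47)
36^2 ≡ 27 (mod 47)
36^23 ≡ 1 (mod 47) ✓
So ord_47(36) = 23, hence |⟨36⟩| = 23.
[(Z/47Z)^× : ⟨36⟩] = 46/23 = 2.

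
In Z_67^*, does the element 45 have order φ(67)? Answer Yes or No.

No

φ(67) = 67 − 1 = 66 = 2 · 3 · 11.
An element g generates (Z/67Z)^× iff g^(66/q) ≢ 1 (mod 67) for each prime q ∈ {2, 3, 11}.
45^33 ≡ 66 (mod 67)  [q = 2: ≢ 1 ✓]
45^22 ≡ 1 (mod 67)  [q = 3: ≡ 1 ✗]
45^6 ≡ 25 (mod 67)  [q = 11: ≢ 1 ✓]
45^22 ≡ 1 shows ord(45) | 22, strictly less than φ(67); not a primitive root.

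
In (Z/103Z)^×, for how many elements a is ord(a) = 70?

φ(103) = 103 − 1 = 102 = 2 · 3 · 17.
In a cyclic group of order 102, there are φ(d) elements of order d for each divisor d of 102, and zero for non-divisors.
Here 102 is not a multiple of 70, so there are no elements of order 70.

0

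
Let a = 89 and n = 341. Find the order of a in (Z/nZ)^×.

10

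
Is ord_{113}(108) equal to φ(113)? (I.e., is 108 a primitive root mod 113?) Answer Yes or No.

φ(113) = 113 − 1 = 112 = 2^4 · 7.
It suffices to check that the order of 108 is not a proper divisor of 112: compute 108^(112/q) for q ∈ {2, 7}.
108^56 ≡ 112 (mod 113)  [q = 2: ≢ 1 ✓]
108^16 ≡ 30 (mod 113)  [q = 7: ≢ 1 ✓]
None equal 1, so ord_113(108) = 112: 108 is a primitive root.

Yes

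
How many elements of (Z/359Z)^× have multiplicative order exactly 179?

178

φ(359) = 359 − 1 = 358 = 2 · 179.
Since (Z/359Z)^× is cyclic of order 358, the number of elements of order d is φ(d) when d | 358 and 0 otherwise.
179 | 358, and φ(179) = 179 − 1 = 178.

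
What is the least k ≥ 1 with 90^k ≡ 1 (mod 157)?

26

By Lagrange's theorem, ord_157(90) divides φ(157) = 157 − 1 = 156 = 2^2 · 3 · 13.
Divisors of 156: 1, 2, 3, 4, 6, 12, 13, 26, 39, 52, 78, 156.
Test each divisor d:
90^1 ≡ 90
90^2 ≡ 93
90^3 ≡ 49
90^4 ≡ 14
90^6 ≡ 46
90^12 ≡ 75
90^13 ≡ 156
90^26 ≡ 1
So ord_157(90) = 26.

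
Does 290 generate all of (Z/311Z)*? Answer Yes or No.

φ(311) = 311 − 1 = 310 = 2 · 5 · 31.
It suffices to check that the order of 290 is not a proper divisor of 310: compute 290^(310/q) for q ∈ {2, 5, 31}.
290^155 ≡ 310 (mod 311)  [q = 2: ≢ 1 ✓]
290^62 ≡ 216 (mod 311)  [q = 5: ≢ 1 ✓]
290^10 ≡ 224 (mod 311)  [q = 31: ≢ 1 ✓]
All checks pass, so 290 has order 310 and is a primitive root modulo 311.

Yes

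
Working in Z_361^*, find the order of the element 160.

Since 160 ∈ (Z/361Z)^×, its order divides φ(361) = φ(19^2) = 19·(19−1) = 342 = 2 · 3^2 · 19.
Divisors of 342: 1, 2, 3, 6, 9, 18, 19, 38, 57, 114, 171, 342.
Compute 160^d (mod 361) for the divisors d until we hit 1:
160^1 ≡ 160 (mod 361)
160^2 ≡ 330 (mod 361)
160^3 ≡ 94 (mod 361)
160^6 ≡ 172 (mod 361)
160^9 ≡ 284 (mod 361)
160^18 ≡ 153 (mod 361)
160^19 ≡ 293 (mod 361)
160^38 ≡ 292 (mod 361)
160^57 ≡ 360 (mod 361)
160^114 ≡ 1 (mod 361) ✓
So ord_361(160) = 114.

114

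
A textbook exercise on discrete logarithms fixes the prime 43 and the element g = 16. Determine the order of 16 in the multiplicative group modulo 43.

7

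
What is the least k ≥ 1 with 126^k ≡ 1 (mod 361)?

Since 126 ∈ (Z/361Z)^×, its order divides φ(361) = φ(19^2) = 19·(19−1) = 342 = 2 · 3^2 · 19.
Divisors of 342: 1, 2, 3, 6, 9, 18, 19, 38, 57, 114, 171, 342.
Check 126^d mod 361 for each divisor in increasing order:
126^1 ≡ 126 (mod 361)
126^2 ≡ 353 (mod 361)
126^3 ≡ 75 (mod 361)
126^6 ≡ 210 (mod 361)
126^9 ≡ 227 (mod 361)
126^18 ≡ 267 (mod 361)
126^19 ≡ 69 (mod 361)
126^38 ≡ 68 (mod 361)
126^57 ≡ 360 (mod 361)
126^114 ≡ 1 (mod 361) ✓
The smallest such exponent is 114, so the order of 126 is 114.

114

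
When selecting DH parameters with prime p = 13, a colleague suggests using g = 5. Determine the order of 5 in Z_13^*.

4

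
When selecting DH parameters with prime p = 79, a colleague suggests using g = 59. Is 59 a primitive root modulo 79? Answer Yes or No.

φ(79) = 79 − 1 = 78 = 2 · 3 · 13.
59 is a primitive root mod 79 iff 59^(φ(79)/q) ≢ 1 for every prime q | φ(79), i.e. q ∈ {2, 3, 13}.
59^39 ≡ 78 (mod 79)  [q = 2: ≢ 1 ✓]
59^26 ≡ 23 (mod 79)  [q = 3: ≢ 1 ✓]
59^6 ≡ 46 (mod 79)  [q = 13: ≢ 1 ✓]
All checks pass, so 59 has order 78 and is a primitive root modulo 79.

Yes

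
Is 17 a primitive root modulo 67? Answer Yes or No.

No

φ(67) = 67 − 1 = 66 = 2 · 3 · 11.
An element g generates (Z/67Z)^× iff g^(66/q) ≢ 1 (mod 67) for each prime q ∈ {2, 3, 11}.
17^33 ≡ 1 (mod 67)  [q = 2: ≡ 1 ✗]
17^22 ≡ 37 (mod 67)  [q = 3: ≢ 1 ✓]
17^6 ≡ 15 (mod 67)  [q = 11: ≢ 1 ✓]
The check at q = 2 fails, so 17 generates a proper subgroup.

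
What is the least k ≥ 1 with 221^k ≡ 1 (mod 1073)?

ord(221) | φ(1073) = φ(29·37) = (29−1)·(37−1) = 28·36 = 1008 = 2^4 · 3^2 · 7.
Divisors of 1008: 1, 2, 3, 4, 6, 7, 8, 9, 12, 14, 16, 18, 21, 24, 28, 36, 42, 48, 56, 63, 72, 84, 112, 126, 144, 168, 252, 336, 504, 1008.
Check 221^d mod 1073 for each divisor in increasing order:
221^1 ≡ 221 (mod 1073)
221^2 ≡ 556 (mod 1073)
221^3 ≡ 554 (mod 1073)
221^4 ≡ 112 (mod 1073)
221^6 ≡ 38 (mod 1073)
221^7 ≡ 887 (mod 1073)
221^8 ≡ 741 (mod 1073)
221^9 ≡ 665 (mod 1073)
221^12 ≡ 371 (mod 1073)
221^14 ≡ 260 (mod 1073)
221^16 ≡ 778 (mod 1073)
221^18 ≡ 149 (mod 1073)
221^21 ≡ 998 (mod 1073)
221^24 ≡ 297 (mod 1073)
221^28 ≡ 1 (mod 1073) ✓
So ord_1073(221) = 28.

28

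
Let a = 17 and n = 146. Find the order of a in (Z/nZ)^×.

24

The order of 17 must divide φ(146) = φ(2)·φ(73) = 1·72 = 72 = 2^3 · 3^2.
Divisors of 72: 1, 2, 3, 4, 6, 8, 9, 12, 18, 24, 36, 72.
Check 17^d mod 146 for each divisor in increasing order:
17^1 ≡ 17
17^2 ≡ 143
17^3 ≡ 95
17^4 ≡ 9
17^6 ≡ 119
17^8 ≡ 81
17^9 ≡ 63
17^12 ≡ 145
17^18 ≡ 27
17^24 ≡ 1
Therefore the multiplicative order of 17 modulo 146 is 24.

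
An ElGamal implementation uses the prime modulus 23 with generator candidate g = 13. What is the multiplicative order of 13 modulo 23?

11

ord(13) | φ(23) = 23 − 1 = 22 = 2 · 11.
Divisors of 22: 1, 2, 11, 22.
Test each divisor d:
13^1 ≡ 13 (mod 23)
13^2 ≡ 8 (mod 23)
13^11 ≡ 1 (mod 23) ✓
So ord_23(13) = 11.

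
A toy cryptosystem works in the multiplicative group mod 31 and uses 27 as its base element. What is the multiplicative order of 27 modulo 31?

10

The order of 27 must divide φ(31) = 31 − 1 = 30 = 2 · 3 · 5.
Divisors of 30: 1, 2, 3, 5, 6, 10, 15, 30.
Compute 27^d (mod 31) for the divisors d until we hit 1:
27^1 ≡ 27
27^2 ≡ 16
27^3 ≡ 29
27^5 ≡ 30
27^6 ≡ 4
27^10 ≡ 1
So ord_31(27) = 10.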